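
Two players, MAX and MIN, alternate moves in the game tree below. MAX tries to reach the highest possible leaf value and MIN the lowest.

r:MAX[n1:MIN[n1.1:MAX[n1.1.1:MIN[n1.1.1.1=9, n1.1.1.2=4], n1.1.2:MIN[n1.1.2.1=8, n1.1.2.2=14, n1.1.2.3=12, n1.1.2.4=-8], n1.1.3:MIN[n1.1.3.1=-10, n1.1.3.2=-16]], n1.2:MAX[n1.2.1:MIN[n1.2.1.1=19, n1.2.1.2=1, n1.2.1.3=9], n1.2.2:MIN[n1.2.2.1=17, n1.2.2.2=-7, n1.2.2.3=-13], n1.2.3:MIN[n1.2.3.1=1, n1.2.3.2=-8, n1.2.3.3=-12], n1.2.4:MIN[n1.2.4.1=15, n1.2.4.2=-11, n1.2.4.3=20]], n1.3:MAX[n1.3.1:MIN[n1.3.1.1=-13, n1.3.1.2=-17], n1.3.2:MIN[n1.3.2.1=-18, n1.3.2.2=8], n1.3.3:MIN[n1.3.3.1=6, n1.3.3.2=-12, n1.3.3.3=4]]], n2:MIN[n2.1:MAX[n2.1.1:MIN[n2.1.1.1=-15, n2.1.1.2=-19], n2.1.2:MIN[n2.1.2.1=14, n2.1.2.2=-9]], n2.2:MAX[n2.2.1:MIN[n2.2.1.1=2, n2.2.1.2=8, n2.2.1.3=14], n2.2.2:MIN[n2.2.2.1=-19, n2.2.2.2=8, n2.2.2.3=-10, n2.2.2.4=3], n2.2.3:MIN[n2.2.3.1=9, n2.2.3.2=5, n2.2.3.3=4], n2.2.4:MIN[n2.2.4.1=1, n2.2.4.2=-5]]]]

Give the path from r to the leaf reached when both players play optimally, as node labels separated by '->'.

r -> n2 -> n2.1 -> n2.1.2 -> n2.1.2.2

n1.1.1 (MIN): min(9, 4) = 4
n1.1.2 (MIN): min(8, 14, 12, -8) = -8
n1.1.3 (MIN): min(-10, -16) = -16
n1.1 (MAX): max(4, -8, -16) = 4
n1.2.1 (MIN): min(19, 1, 9) = 1
n1.2.2 (MIN): min(17, -7, -13) = -13
n1.2.3 (MIN): min(1, -8, -12) = -12
n1.2.4 (MIN): min(15, -11, 20) = -11
n1.2 (MAX): max(1, -13, -12, -11) = 1
n1.3.1 (MIN): min(-13, -17) = -17
n1.3.2 (MIN): min(-18, 8) = -18
n1.3.3 (MIN): min(6, -12, 4) = -12
n1.3 (MAX): max(-17, -18, -12) = -12
n1 (MIN): min(4, 1, -12) = -12
n2.1.1 (MIN): min(-15, -19) = -19
n2.1.2 (MIN): min(14, -9) = -9
n2.1 (MAX): max(-19, -9) = -9
n2.2.1 (MIN): min(2, 8, 14) = 2
n2.2.2 (MIN): min(-19, 8, -10, 3) = -19
n2.2.3 (MIN): min(9, 5, 4) = 4
n2.2.4 (MIN): min(1, -5) = -5
n2.2 (MAX): max(2, -19, 4, -5) = 4
n2 (MIN): min(-9, 4) = -9
r (MAX): max(-12, -9) = -9
At r, MAX picks n2 (highest: -9).
At n2, MIN picks n2.1 (lowest: -9).
At n2.1, MAX picks n2.1.2 (highest: -9).
At n2.1.2, MIN picks n2.1.2.2 (lowest: -9).
Terminal value -9.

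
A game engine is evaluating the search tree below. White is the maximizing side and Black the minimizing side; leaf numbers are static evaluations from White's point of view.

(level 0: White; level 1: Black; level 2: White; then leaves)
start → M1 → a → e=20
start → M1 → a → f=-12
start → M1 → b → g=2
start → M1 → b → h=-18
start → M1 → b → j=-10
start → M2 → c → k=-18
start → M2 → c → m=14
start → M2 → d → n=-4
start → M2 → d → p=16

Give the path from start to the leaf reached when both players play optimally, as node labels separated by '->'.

start -> M2 -> c -> m

a (White): max(20, -12) = 20
b (White): max(2, -18, -10) = 2
M1 (Black): min(20, 2) = 2
c (White): max(-18, 14) = 14
d (White): max(-4, 16) = 16
M2 (Black): min(14, 16) = 14
start (White): max(2, 14) = 14
At start, White picks M2 (highest: 14).
At M2, Black picks c (lowest: 14).
At c, White picks m (highest: 14).
Terminal value 14.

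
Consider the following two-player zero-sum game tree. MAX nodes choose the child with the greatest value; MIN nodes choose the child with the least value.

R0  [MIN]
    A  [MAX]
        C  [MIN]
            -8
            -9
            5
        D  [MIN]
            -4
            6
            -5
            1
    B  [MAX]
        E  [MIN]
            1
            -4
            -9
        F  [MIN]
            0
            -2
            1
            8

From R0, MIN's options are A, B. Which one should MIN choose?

A

C (MIN): min(-8, -9, 5) = -9
D (MIN): min(-4, 6, -5, 1) = -5
A (MAX): max(-9, -5) = -5
E (MIN): min(1, -4, -9) = -9
F (MIN): min(0, -2, 1, 8) = -2
B (MAX): max(-9, -2) = -2
R0 (MIN): min(-5, -2) = -5
MIN at R0 wants the lowest of {A=-5, B=-2}, so chooses A.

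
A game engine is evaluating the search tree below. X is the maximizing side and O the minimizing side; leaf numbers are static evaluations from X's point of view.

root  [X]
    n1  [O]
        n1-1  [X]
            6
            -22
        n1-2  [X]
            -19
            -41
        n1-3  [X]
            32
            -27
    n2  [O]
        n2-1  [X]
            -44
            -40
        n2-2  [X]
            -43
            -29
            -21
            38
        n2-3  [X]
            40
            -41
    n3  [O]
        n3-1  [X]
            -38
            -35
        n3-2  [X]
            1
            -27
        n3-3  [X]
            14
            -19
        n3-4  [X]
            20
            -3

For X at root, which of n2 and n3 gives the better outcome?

n3

n2-1 (X): max(-44, -40) = -40
n2-2 (X): max(-43, -29, -21, 38) = 38
n2-3 (X): max(40, -41) = 40
n2 (O): min(-40, 38, 40) = -40
n3-1 (X): max(-38, -35) = -35
n3-2 (X): max(1, -27) = 1
n3-3 (X): max(14, -19) = 14
n3-4 (X): max(20, -3) = 20
n3 (O): min(-35, 1, 14, 20) = -35
X prefers the higher value; n2=-40, n3=-35. n3 is better since -35 > -40.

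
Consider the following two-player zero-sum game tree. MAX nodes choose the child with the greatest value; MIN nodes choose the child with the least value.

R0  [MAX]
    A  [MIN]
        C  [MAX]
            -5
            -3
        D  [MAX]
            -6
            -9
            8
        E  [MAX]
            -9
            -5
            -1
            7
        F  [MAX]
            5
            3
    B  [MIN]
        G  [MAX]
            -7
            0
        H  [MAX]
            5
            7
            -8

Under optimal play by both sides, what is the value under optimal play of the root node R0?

C (MAX): max(-5, -3) = -3
D (MAX): max(-6, -9, 8) = 8
E (MAX): max(-9, -5, -1, 7) = 7
F (MAX): max(5, 3) = 5
A (MIN): min(-3, 8, 7, 5) = -3
G (MAX): max(-7, 0) = 0
H (MAX): max(5, 7, -8) = 7
B (MIN): min(0, 7) = 0
R0 (MAX): max(-3, 0) = 0

0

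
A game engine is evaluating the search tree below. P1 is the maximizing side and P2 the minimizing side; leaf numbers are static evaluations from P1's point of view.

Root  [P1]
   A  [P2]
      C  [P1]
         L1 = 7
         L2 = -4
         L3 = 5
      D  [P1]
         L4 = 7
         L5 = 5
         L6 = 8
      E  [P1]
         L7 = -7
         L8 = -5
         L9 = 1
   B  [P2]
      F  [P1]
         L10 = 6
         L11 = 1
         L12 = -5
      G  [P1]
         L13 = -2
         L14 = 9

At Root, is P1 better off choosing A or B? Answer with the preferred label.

C (P1): max(7, -4, 5) = 7
D (P1): max(7, 5, 8) = 8
E (P1): max(-7, -5, 1) = 1
A (P2): min(7, 8, 1) = 1
F (P1): max(6, 1, -5) = 6
G (P1): max(-2, 9) = 9
B (P2): min(6, 9) = 6
P1 prefers the higher value; A=1, B=6. B is better since 6 > 1.

B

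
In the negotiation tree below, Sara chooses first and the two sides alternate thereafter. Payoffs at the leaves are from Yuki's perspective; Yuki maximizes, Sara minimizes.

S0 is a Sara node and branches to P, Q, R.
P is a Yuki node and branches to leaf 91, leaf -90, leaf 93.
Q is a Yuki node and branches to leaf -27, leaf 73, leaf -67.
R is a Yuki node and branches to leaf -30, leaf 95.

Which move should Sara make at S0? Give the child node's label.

Q

P (Yuki): max(91, -90, 93) = 93
Q (Yuki): max(-27, 73, -67) = 73
R (Yuki): max(-30, 95) = 95
S0 (Sara): min(93, 73, 95) = 73
Sara at S0 wants the lowest of {P=93, Q=73, R=95}, so chooses Q.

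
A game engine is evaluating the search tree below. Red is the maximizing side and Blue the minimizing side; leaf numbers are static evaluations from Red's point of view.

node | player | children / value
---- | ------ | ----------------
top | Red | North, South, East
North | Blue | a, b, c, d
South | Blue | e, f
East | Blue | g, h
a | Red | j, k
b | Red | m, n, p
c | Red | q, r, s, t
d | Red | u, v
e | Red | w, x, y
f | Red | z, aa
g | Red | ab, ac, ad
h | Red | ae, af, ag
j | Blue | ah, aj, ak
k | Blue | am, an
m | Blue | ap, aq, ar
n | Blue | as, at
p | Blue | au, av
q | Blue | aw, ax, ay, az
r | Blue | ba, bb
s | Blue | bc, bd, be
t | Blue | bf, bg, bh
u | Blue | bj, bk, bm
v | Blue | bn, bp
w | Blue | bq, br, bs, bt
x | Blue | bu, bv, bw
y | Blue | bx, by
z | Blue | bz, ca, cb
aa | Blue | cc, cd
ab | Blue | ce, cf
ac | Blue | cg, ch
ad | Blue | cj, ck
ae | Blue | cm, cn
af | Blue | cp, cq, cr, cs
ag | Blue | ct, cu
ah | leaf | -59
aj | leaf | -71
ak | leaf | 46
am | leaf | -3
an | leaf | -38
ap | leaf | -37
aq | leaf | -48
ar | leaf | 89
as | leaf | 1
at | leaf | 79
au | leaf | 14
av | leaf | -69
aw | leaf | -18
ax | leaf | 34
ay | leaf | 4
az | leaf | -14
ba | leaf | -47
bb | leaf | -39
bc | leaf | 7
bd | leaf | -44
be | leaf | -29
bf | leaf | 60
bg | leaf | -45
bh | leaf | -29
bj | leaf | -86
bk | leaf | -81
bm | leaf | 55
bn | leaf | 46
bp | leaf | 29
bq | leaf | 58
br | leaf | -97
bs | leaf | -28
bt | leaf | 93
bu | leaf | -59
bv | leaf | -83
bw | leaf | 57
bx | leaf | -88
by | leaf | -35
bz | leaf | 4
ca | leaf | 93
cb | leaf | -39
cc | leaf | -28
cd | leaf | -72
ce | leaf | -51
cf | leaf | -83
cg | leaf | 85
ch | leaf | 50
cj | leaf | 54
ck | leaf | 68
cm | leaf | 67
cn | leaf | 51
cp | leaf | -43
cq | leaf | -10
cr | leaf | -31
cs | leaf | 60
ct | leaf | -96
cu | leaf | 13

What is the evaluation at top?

j (Blue): min(-59, -71, 46) = -71
k (Blue): min(-3, -38) = -38
a (Red): max(-71, -38) = -38
m (Blue): min(-37, -48, 89) = -48
n (Blue): min(1, 79) = 1
p (Blue): min(14, -69) = -69
b (Red): max(-48, 1, -69) = 1
q (Blue): min(-18, 34, 4, -14) = -18
r (Blue): min(-47, -39) = -47
s (Blue): min(7, -44, -29) = -44
t (Blue): min(60, -45, -29) = -45
c (Red): max(-18, -47, -44, -45) = -18
u (Blue): min(-86, -81, 55) = -86
v (Blue): min(46, 29) = 29
d (Red): max(-86, 29) = 29
North (Blue): min(-38, 1, -18, 29) = -38
w (Blue): min(58, -97, -28, 93) = -97
x (Blue): min(-59, -83, 57) = -83
y (Blue): min(-88, -35) = -88
e (Red): max(-97, -83, -88) = -83
z (Blue): min(4, 93, -39) = -39
aa (Blue): min(-28, -72) = -72
f (Red): max(-39, -72) = -39
South (Blue): min(-83, -39) = -83
ab (Blue): min(-51, -83) = -83
ac (Blue): min(85, 50) = 50
ad (Blue): min(54, 68) = 54
g (Red): max(-83, 50, 54) = 54
ae (Blue): min(67, 51) = 51
af (Blue): min(-43, -10, -31, 60) = -43
ag (Blue): min(-96, 13) = -96
h (Red): max(51, -43, -96) = 51
East (Blue): min(54, 51) = 51
top (Red): max(-38, -83, 51) = 51

51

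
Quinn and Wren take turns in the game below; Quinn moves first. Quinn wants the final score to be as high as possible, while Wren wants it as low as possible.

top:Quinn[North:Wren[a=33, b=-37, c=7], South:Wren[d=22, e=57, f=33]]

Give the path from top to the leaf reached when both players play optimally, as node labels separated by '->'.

top -> South -> d

North (Wren): min(33, -37, 7) = -37
South (Wren): min(22, 57, 33) = 22
top (Quinn): max(-37, 22) = 22
At top, Quinn picks South (highest: 22).
At South, Wren picks d (lowest: 22).
Terminal value 22.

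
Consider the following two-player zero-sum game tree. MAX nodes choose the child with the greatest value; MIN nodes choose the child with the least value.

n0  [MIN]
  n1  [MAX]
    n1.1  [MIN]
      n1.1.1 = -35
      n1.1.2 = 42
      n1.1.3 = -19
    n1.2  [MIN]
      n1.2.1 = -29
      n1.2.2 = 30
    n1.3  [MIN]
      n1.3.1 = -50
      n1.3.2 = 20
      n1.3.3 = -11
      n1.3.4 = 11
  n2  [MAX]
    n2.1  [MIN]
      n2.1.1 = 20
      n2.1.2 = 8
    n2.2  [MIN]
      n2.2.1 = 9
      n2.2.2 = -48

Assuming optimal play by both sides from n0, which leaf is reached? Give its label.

n1.1 (MIN): min(-35, 42, -19) = -35
n1.2 (MIN): min(-29, 30) = -29
n1.3 (MIN): min(-50, 20, -11, 11) = -50
n1 (MAX): max(-35, -29, -50) = -29
n2.1 (MIN): min(20, 8) = 8
n2.2 (MIN): min(9, -48) = -48
n2 (MAX): max(8, -48) = 8
n0 (MIN): min(-29, 8) = -29
At n0, MIN picks n1 (lowest: -29).
At n1, MAX picks n1.2 (highest: -29).
At n1.2, MIN picks n1.2.1 (lowest: -29).
Terminal value -29.

n1.2.1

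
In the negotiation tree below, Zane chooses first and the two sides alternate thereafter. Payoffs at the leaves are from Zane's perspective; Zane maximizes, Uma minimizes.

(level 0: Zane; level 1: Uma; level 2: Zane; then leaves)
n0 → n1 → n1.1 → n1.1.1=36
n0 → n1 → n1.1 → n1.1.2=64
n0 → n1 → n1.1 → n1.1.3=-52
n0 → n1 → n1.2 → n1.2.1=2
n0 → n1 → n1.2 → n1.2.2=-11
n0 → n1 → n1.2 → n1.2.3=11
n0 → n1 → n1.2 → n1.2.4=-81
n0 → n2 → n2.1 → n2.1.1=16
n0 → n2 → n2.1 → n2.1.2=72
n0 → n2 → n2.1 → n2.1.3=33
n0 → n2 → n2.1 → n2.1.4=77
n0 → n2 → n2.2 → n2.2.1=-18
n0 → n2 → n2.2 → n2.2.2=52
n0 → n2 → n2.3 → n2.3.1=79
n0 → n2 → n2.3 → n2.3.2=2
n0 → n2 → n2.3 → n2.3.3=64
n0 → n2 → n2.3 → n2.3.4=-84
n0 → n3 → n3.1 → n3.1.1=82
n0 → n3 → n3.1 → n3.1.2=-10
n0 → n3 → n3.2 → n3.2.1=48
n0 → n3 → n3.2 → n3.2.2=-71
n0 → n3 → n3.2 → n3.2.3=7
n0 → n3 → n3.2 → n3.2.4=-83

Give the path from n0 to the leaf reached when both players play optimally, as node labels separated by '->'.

n1.1 (Zane): max(36, 64, -52) = 64
n1.2 (Zane): max(2, -11, 11, -81) = 11
n1 (Uma): min(64, 11) = 11
n2.1 (Zane): max(16, 72, 33, 77) = 77
n2.2 (Zane): max(-18, 52) = 52
n2.3 (Zane): max(79, 2, 64, -84) = 79
n2 (Uma): min(77, 52, 79) = 52
n3.1 (Zane): max(82, -10) = 82
n3.2 (Zane): max(48, -71, 7, -83) = 48
n3 (Uma): min(82, 48) = 48
n0 (Zane): max(11, 52, 48) = 52
At n0, Zane picks n2 (highest: 52).
At n2, Uma picks n2.2 (lowest: 52).
At n2.2, Zane picks n2.2.2 (highest: 52).
Terminal value 52.

n0 -> n2 -> n2.2 -> n2.2.2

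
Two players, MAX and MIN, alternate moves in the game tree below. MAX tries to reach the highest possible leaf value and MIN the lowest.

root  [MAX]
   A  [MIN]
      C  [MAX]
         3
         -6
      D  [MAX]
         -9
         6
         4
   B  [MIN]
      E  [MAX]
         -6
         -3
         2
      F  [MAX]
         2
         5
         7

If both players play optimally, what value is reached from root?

C (MAX): max(3, -6) = 3
D (MAX): max(-9, 6, 4) = 6
A (MIN): min(3, 6) = 3
E (MAX): max(-6, -3, 2) = 2
F (MAX): max(2, 5, 7) = 7
B (MIN): min(2, 7) = 2
root (MAX): max(3, 2) = 3

3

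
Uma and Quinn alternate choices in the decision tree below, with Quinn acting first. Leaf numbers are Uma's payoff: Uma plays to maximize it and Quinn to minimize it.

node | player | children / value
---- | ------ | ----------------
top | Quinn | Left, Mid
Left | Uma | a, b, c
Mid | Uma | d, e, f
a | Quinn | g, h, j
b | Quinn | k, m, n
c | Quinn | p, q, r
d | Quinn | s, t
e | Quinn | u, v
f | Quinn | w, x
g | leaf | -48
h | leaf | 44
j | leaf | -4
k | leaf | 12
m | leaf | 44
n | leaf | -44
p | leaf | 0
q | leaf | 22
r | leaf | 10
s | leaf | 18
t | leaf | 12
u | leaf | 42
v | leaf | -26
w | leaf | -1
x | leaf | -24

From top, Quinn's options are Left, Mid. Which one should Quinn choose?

Left

a (Quinn): min(-48, 44, -4) = -48
b (Quinn): min(12, 44, -44) = -44
c (Quinn): min(0, 22, 10) = 0
Left (Uma): max(-48, -44, 0) = 0
d (Quinn): min(18, 12) = 12
e (Quinn): min(42, -26) = -26
f (Quinn): min(-1, -24) = -24
Mid (Uma): max(12, -26, -24) = 12
top (Quinn): min(0, 12) = 0
Quinn at top wants the lowest of {Left=0, Mid=12}, so chooses Left.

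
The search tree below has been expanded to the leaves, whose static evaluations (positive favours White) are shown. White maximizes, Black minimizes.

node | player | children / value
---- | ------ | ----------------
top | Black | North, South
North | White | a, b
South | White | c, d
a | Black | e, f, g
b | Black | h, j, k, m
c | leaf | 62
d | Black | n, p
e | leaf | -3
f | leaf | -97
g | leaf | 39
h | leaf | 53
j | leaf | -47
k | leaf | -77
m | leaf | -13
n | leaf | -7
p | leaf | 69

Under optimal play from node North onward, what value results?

-77

a (Black): min(-3, -97, 39) = -97
b (Black): min(53, -47, -77, -13) = -77
North (White): max(-97, -77) = -77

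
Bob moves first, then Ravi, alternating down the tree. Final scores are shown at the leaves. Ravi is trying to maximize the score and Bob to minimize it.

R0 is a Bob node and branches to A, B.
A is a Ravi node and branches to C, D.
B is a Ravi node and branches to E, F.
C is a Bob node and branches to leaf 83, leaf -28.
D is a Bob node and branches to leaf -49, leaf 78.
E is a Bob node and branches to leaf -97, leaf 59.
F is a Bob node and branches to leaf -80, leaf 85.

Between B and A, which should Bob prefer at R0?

B

E (Bob): min(-97, 59) = -97
F (Bob): min(-80, 85) = -80
B (Ravi): max(-97, -80) = -80
C (Bob): min(83, -28) = -28
D (Bob): min(-49, 78) = -49
A (Ravi): max(-28, -49) = -28
Bob prefers the lower value; B=-80, A=-28. B is better since -80 < -28.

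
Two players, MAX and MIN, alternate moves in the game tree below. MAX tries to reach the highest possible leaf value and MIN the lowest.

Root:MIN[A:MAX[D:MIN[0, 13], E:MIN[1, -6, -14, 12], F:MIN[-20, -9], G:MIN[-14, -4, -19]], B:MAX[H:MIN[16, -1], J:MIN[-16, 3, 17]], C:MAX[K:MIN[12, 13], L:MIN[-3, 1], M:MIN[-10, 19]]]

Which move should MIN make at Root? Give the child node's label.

B

D (MIN): min(0, 13) = 0
E (MIN): min(1, -6, -14, 12) = -14
F (MIN): min(-20, -9) = -20
G (MIN): min(-14, -4, -19) = -19
A (MAX): max(0, -14, -20, -19) = 0
H (MIN): min(16, -1) = -1
J (MIN): min(-16, 3, 17) = -16
B (MAX): max(-1, -16) = -1
K (MIN): min(12, 13) = 12
L (MIN): min(-3, 1) = -3
M (MIN): min(-10, 19) = -10
C (MAX): max(12, -3, -10) = 12
Root (MIN): min(0, -1, 12) = -1
MIN at Root wants the lowest of {A=0, B=-1, C=12}, so chooses B.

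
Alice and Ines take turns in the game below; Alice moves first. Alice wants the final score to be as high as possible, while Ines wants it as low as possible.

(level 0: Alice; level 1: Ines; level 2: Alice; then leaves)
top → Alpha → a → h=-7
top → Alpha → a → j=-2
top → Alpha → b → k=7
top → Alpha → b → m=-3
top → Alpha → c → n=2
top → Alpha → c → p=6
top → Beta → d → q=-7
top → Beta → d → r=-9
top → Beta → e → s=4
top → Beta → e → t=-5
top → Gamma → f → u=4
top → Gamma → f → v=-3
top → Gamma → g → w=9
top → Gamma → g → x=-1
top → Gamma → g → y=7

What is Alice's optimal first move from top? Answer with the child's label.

a (Alice): max(-7, -2) = -2
b (Alice): max(7, -3) = 7
c (Alice): max(2, 6) = 6
Alpha (Ines): min(-2, 7, 6) = -2
d (Alice): max(-7, -9) = -7
e (Alice): max(4, -5) = 4
Beta (Ines): min(-7, 4) = -7
f (Alice): max(4, -3) = 4
g (Alice): max(9, -1, 7) = 9
Gamma (Ines): min(4, 9) = 4
top (Alice): max(-2, -7, 4) = 4
Alice at top wants the highest of {Alpha=-2, Beta=-7, Gamma=4}, so chooses Gamma.

Gamma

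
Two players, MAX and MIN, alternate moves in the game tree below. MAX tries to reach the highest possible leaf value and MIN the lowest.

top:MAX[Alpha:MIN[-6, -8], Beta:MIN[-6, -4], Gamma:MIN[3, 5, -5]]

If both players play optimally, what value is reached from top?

Alpha (MIN): min(-6, -8) = -8
Beta (MIN): min(-6, -4) = -6
Gamma (MIN): min(3, 5, -5) = -5
top (MAX): max(-8, -6, -5) = -5

-5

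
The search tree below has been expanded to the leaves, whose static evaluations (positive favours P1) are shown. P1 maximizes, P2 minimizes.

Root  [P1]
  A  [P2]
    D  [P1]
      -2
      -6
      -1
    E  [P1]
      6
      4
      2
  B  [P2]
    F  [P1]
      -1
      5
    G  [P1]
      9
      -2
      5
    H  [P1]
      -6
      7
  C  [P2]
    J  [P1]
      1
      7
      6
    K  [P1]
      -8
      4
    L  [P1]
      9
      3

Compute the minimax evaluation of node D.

D (P1): max(-2, -6, -1) = -1

-1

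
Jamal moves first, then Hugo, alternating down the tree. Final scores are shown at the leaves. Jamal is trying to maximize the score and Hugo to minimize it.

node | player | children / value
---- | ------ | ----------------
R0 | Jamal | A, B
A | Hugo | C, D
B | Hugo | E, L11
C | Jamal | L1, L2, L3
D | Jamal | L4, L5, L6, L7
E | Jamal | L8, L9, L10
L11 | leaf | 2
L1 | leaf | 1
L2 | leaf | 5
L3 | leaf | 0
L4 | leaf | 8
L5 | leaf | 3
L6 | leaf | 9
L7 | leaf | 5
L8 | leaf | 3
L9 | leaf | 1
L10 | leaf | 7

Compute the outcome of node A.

C (Jamal): max(1, 5, 0) = 5
D (Jamal): max(8, 3, 9, 5) = 9
A (Hugo): min(5, 9) = 5

5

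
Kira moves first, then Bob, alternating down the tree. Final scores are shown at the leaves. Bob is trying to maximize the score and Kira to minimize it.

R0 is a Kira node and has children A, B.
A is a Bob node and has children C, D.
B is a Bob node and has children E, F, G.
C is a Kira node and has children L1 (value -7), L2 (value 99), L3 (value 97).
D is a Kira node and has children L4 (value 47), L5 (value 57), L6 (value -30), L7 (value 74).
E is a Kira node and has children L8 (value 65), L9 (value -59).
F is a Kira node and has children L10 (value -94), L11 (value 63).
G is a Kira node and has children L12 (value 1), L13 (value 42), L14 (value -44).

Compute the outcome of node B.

-44

E (Kira): min(65, -59) = -59
F (Kira): min(-94, 63) = -94
G (Kira): min(1, 42, -44) = -44
B (Bob): max(-59, -94, -44) = -44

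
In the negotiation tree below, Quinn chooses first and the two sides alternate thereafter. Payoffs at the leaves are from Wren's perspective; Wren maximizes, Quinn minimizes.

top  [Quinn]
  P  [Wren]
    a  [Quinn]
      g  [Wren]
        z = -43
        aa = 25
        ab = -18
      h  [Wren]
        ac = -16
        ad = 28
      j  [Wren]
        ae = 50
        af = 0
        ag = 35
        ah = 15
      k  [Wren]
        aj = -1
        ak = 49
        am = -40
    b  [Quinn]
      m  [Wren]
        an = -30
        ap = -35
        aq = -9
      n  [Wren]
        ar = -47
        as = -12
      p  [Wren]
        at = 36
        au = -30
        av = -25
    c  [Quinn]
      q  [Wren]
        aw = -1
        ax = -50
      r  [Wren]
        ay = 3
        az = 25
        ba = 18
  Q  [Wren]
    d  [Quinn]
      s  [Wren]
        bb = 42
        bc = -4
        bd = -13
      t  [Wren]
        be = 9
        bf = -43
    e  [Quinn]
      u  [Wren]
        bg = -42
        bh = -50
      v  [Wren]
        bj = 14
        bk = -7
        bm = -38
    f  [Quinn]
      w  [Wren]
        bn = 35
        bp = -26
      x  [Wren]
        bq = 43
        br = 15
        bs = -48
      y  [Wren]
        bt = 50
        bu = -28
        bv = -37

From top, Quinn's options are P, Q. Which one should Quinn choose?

g (Wren): max(-43, 25, -18) = 25
h (Wren): max(-16, 28) = 28
j (Wren): max(50, 0, 35, 15) = 50
k (Wren): max(-1, 49, -40) = 49
a (Quinn): min(25, 28, 50, 49) = 25
m (Wren): max(-30, -35, -9) = -9
n (Wren): max(-47, -12) = -12
p (Wren): max(36, -30, -25) = 36
b (Quinn): min(-9, -12, 36) = -12
q (Wren): max(-1, -50) = -1
r (Wren): max(3, 25, 18) = 25
c (Quinn): min(-1, 25) = -1
P (Wren): max(25, -12, -1) = 25
s (Wren): max(42, -4, -13) = 42
t (Wren): max(9, -43) = 9
d (Quinn): min(42, 9) = 9
u (Wren): max(-42, -50) = -42
v (Wren): max(14, -7, -38) = 14
e (Quinn): min(-42, 14) = -42
w (Wren): max(35, -26) = 35
x (Wren): max(43, 15, -48) = 43
y (Wren): max(50, -28, -37) = 50
f (Quinn): min(35, 43, 50) = 35
Q (Wren): max(9, -42, 35) = 35
top (Quinn): min(25, 35) = 25
Quinn at top wants the lowest of {P=25, Q=35}, so chooses P.

P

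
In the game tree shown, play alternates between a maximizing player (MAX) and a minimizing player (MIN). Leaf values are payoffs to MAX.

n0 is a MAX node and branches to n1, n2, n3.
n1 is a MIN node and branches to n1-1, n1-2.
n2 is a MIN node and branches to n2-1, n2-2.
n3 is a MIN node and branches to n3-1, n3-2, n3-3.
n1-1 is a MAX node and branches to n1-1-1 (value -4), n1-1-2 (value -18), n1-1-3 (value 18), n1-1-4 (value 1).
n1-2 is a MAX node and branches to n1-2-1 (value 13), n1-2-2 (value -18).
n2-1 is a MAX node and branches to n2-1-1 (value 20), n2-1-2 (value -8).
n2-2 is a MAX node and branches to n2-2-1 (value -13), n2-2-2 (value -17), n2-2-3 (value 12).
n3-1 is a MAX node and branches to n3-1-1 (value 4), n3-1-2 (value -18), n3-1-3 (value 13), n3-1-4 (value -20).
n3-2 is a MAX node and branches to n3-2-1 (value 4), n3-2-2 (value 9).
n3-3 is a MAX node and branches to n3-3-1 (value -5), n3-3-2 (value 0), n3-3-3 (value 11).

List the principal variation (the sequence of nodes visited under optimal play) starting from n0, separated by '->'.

n0 -> n1 -> n1-2 -> n1-2-1

n1-1 (MAX): max(-4, -18, 18, 1) = 18
n1-2 (MAX): max(13, -18) = 13
n1 (MIN): min(18, 13) = 13
n2-1 (MAX): max(20, -8) = 20
n2-2 (MAX): max(-13, -17, 12) = 12
n2 (MIN): min(20, 12) = 12
n3-1 (MAX): max(4, -18, 13, -20) = 13
n3-2 (MAX): max(4, 9) = 9
n3-3 (MAX): max(-5, 0, 11) = 11
n3 (MIN): min(13, 9, 11) = 9
n0 (MAX): max(13, 12, 9) = 13
At n0, MAX picks n1 (highest: 13).
At n1, MIN picks n1-2 (lowest: 13).
At n1-2, MAX picks n1-2-1 (highest: 13).
Terminal value 13.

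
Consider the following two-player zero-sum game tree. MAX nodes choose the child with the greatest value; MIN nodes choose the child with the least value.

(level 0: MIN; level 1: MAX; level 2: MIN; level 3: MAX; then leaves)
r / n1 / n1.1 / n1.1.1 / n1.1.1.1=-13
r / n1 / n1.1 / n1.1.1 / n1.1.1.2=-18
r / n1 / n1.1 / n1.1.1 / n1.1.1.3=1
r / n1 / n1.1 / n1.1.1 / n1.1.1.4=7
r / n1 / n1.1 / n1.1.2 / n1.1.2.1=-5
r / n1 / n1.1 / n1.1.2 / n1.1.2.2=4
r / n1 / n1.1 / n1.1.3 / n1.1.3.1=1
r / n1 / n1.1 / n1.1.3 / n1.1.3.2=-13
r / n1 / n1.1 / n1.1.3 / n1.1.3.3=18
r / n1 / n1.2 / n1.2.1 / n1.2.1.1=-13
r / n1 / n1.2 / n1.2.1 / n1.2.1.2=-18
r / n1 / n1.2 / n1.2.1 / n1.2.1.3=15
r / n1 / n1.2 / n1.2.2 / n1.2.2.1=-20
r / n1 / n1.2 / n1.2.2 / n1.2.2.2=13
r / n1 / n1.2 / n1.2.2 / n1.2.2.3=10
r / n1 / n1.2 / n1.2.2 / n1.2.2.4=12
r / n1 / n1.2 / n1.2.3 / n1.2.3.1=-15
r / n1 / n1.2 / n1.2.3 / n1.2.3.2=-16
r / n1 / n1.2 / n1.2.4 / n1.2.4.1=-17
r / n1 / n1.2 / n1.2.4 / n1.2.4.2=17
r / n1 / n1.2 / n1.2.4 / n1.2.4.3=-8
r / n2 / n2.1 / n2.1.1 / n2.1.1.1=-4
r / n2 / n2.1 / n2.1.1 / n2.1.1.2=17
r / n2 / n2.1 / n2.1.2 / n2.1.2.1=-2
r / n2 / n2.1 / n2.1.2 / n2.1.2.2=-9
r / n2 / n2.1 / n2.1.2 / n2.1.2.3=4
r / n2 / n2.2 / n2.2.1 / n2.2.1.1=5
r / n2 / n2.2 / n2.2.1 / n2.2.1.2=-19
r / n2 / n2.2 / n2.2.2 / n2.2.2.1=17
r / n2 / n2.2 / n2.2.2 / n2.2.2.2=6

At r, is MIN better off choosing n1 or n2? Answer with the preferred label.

n1.1.1 (MAX): max(-13, -18, 1, 7) = 7
n1.1.2 (MAX): max(-5, 4) = 4
n1.1.3 (MAX): max(1, -13, 18) = 18
n1.1 (MIN): min(7, 4, 18) = 4
n1.2.1 (MAX): max(-13, -18, 15) = 15
n1.2.2 (MAX): max(-20, 13, 10, 12) = 13
n1.2.3 (MAX): max(-15, -16) = -15
n1.2.4 (MAX): max(-17, 17, -8) = 17
n1.2 (MIN): min(15, 13, -15, 17) = -15
n1 (MAX): max(4, -15) = 4
n2.1.1 (MAX): max(-4, 17) = 17
n2.1.2 (MAX): max(-2, -9, 4) = 4
n2.1 (MIN): min(17, 4) = 4
n2.2.1 (MAX): max(5, -19) = 5
n2.2.2 (MAX): max(17, 6) = 17
n2.2 (MIN): min(5, 17) = 5
n2 (MAX): max(4, 5) = 5
MIN prefers the lower value; n1=4, n2=5. n1 is better since 4 < 5.

n1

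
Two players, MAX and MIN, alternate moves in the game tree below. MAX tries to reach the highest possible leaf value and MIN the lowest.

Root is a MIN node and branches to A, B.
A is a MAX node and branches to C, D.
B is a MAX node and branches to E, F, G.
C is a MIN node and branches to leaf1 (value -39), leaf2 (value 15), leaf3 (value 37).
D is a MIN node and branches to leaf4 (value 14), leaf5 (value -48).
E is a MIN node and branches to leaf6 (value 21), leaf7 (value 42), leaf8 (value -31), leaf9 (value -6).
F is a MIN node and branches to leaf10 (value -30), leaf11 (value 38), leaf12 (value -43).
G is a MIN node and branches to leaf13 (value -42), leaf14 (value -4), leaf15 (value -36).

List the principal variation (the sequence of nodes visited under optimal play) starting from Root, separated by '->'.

Root -> A -> C -> leaf1

C (MIN): min(-39, 15, 37) = -39
D (MIN): min(14, -48) = -48
A (MAX): max(-39, -48) = -39
E (MIN): min(21, 42, -31, -6) = -31
F (MIN): min(-30, 38, -43) = -43
G (MIN): min(-42, -4, -36) = -42
B (MAX): max(-31, -43, -42) = -31
Root (MIN): min(-39, -31) = -39
At Root, MIN picks A (lowest: -39).
At A, MAX picks C (highest: -39).
At C, MIN picks leaf1 (lowest: -39).
Terminal value -39.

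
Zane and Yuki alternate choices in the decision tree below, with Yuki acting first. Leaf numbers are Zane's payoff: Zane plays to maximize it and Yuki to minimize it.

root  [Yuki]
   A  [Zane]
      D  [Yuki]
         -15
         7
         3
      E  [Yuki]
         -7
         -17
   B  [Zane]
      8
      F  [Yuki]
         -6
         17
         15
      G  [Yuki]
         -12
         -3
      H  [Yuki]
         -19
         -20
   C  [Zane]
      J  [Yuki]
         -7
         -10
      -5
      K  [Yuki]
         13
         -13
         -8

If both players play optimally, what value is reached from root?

D (Yuki): min(-15, 7, 3) = -15
E (Yuki): min(-7, -17) = -17
A (Zane): max(-15, -17) = -15
F (Yuki): min(-6, 17, 15) = -6
G (Yuki): min(-12, -3) = -12
H (Yuki): min(-19, -20) = -20
B (Zane): max(8, -6, -12, -20) = 8
J (Yuki): min(-7, -10) = -10
K (Yuki): min(13, -13, -8) = -13
C (Zane): max(-10, -5, -13) = -5
root (Yuki): min(-15, 8, -5) = -15

-15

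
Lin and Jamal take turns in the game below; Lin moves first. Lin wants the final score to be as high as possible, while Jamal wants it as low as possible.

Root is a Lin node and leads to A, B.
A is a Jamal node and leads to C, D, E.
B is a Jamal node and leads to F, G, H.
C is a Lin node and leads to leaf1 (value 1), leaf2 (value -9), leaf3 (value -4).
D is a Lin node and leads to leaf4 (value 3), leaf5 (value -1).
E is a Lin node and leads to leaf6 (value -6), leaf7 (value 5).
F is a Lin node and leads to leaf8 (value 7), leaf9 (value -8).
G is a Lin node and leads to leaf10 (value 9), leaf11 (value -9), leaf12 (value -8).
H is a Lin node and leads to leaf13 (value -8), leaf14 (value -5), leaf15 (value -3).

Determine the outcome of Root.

1

C (Lin): max(1, -9, -4) = 1
D (Lin): max(3, -1) = 3
E (Lin): max(-6, 5) = 5
A (Jamal): min(1, 3, 5) = 1
F (Lin): max(7, -8) = 7
G (Lin): max(9, -9, -8) = 9
H (Lin): max(-8, -5, -3) = -3
B (Jamal): min(7, 9, -3) = -3
Root (Lin): max(1, -3) = 1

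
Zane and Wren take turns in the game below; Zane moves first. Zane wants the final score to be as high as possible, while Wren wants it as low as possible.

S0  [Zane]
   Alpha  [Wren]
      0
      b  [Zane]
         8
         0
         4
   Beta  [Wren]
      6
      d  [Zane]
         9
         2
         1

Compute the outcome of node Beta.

d (Zane): max(9, 2, 1) = 9
Beta (Wren): min(6, 9) = 6

6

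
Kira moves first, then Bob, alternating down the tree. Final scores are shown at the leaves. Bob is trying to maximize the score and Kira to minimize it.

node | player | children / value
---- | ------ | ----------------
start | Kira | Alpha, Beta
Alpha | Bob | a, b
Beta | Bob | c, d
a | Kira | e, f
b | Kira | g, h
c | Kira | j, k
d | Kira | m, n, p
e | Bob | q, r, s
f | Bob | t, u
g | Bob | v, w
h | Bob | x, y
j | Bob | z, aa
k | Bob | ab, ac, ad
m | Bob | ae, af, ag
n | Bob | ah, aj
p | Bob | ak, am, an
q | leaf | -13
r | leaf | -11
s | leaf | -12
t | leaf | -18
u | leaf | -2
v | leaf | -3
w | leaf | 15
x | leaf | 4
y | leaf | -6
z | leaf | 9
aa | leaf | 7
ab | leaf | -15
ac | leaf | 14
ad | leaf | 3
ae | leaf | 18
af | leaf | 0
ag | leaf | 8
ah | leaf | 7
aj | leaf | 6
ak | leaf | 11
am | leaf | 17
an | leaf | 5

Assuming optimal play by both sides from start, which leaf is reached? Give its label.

x

e (Bob): max(-13, -11, -12) = -11
f (Bob): max(-18, -2) = -2
a (Kira): min(-11, -2) = -11
g (Bob): max(-3, 15) = 15
h (Bob): max(4, -6) = 4
b (Kira): min(15, 4) = 4
Alpha (Bob): max(-11, 4) = 4
j (Bob): max(9, 7) = 9
k (Bob): max(-15, 14, 3) = 14
c (Kira): min(9, 14) = 9
m (Bob): max(18, 0, 8) = 18
n (Bob): max(7, 6) = 7
p (Bob): max(11, 17, 5) = 17
d (Kira): min(18, 7, 17) = 7
Beta (Bob): max(9, 7) = 9
start (Kira): min(4, 9) = 4
At start, Kira picks Alpha (lowest: 4).
At Alpha, Bob picks b (highest: 4).
At b, Kira picks h (lowest: 4).
At h, Bob picks x (highest: 4).
Terminal value 4.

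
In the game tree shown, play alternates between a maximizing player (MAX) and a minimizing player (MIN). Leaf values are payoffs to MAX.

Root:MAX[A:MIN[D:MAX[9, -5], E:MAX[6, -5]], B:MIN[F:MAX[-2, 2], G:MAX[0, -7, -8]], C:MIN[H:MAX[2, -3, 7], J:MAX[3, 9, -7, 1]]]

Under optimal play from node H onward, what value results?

7

H (MAX): max(2, -3, 7) = 7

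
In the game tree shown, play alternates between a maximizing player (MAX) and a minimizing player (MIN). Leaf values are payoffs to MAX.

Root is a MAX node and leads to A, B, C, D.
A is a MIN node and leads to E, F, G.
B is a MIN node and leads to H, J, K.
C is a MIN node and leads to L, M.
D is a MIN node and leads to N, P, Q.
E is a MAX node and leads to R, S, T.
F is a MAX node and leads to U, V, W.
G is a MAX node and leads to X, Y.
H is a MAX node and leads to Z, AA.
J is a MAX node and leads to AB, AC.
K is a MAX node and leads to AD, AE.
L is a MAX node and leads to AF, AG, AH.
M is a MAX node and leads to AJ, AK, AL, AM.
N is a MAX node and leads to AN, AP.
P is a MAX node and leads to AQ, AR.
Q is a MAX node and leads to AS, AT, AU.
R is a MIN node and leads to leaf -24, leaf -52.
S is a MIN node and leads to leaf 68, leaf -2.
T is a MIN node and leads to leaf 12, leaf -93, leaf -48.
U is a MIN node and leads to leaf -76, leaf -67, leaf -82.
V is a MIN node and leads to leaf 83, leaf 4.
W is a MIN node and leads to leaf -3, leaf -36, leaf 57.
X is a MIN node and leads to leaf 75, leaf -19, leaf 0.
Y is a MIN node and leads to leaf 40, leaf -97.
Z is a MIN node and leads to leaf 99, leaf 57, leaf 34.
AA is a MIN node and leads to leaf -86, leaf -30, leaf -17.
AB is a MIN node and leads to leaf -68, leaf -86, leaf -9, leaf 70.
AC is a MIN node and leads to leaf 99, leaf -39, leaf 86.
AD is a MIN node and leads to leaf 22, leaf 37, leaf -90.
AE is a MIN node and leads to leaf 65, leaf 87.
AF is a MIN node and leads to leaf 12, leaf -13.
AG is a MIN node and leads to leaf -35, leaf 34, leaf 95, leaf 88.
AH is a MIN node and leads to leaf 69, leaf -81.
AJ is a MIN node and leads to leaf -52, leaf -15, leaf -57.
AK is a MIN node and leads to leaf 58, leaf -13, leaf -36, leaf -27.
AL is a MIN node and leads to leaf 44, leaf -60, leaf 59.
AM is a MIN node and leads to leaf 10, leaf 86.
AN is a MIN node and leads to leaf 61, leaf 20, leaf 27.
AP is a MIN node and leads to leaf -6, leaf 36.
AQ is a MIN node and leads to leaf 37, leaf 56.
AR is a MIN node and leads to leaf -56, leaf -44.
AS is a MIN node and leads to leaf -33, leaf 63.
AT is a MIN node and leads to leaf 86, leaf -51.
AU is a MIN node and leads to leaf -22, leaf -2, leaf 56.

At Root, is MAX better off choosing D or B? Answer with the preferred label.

AN (MIN): min(61, 20, 27) = 20
AP (MIN): min(-6, 36) = -6
N (MAX): max(20, -6) = 20
AQ (MIN): min(37, 56) = 37
AR (MIN): min(-56, -44) = -56
P (MAX): max(37, -56) = 37
AS (MIN): min(-33, 63) = -33
AT (MIN): min(86, -51) = -51
AU (MIN): min(-22, -2, 56) = -22
Q (MAX): max(-33, -51, -22) = -22
D (MIN): min(20, 37, -22) = -22
Z (MIN): min(99, 57, 34) = 34
AA (MIN): min(-86, -30, -17) = -86
H (MAX): max(34, -86) = 34
AB (MIN): min(-68, -86, -9, 70) = -86
AC (MIN): min(99, -39, 86) = -39
J (MAX): max(-86, -39) = -39
AD (MIN): min(22, 37, -90) = -90
AE (MIN): min(65, 87) = 65
K (MAX): max(-90, 65) = 65
B (MIN): min(34, -39, 65) = -39
MAX prefers the higher value; D=-22, B=-39. D is better since -22 > -39.

D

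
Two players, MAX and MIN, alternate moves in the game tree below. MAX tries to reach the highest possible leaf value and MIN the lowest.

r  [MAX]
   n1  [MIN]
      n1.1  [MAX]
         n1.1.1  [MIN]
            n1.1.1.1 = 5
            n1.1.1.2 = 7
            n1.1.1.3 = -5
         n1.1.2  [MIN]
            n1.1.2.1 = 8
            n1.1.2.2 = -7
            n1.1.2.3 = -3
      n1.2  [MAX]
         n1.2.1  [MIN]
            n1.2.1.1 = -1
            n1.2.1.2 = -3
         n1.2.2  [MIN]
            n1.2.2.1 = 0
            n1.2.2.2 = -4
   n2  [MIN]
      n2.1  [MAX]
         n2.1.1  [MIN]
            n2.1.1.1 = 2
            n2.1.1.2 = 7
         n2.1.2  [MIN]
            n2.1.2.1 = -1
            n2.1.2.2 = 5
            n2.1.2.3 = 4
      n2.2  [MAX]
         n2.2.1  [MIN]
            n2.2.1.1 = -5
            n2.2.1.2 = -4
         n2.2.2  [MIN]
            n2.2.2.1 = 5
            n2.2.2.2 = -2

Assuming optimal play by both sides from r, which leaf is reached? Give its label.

n2.2.2.2

n1.1.1 (MIN): min(5, 7, -5) = -5
n1.1.2 (MIN): min(8, -7, -3) = -7
n1.1 (MAX): max(-5, -7) = -5
n1.2.1 (MIN): min(-1, -3) = -3
n1.2.2 (MIN): min(0, -4) = -4
n1.2 (MAX): max(-3, -4) = -3
n1 (MIN): min(-5, -3) = -5
n2.1.1 (MIN): min(2, 7) = 2
n2.1.2 (MIN): min(-1, 5, 4) = -1
n2.1 (MAX): max(2, -1) = 2
n2.2.1 (MIN): min(-5, -4) = -5
n2.2.2 (MIN): min(5, -2) = -2
n2.2 (MAX): max(-5, -2) = -2
n2 (MIN): min(2, -2) = -2
r (MAX): max(-5, -2) = -2
At r, MAX picks n2 (highest: -2).
At n2, MIN picks n2.2 (lowest: -2).
At n2.2, MAX picks n2.2.2 (highest: -2).
At n2.2.2, MIN picks n2.2.2.2 (lowest: -2).
Terminal value -2.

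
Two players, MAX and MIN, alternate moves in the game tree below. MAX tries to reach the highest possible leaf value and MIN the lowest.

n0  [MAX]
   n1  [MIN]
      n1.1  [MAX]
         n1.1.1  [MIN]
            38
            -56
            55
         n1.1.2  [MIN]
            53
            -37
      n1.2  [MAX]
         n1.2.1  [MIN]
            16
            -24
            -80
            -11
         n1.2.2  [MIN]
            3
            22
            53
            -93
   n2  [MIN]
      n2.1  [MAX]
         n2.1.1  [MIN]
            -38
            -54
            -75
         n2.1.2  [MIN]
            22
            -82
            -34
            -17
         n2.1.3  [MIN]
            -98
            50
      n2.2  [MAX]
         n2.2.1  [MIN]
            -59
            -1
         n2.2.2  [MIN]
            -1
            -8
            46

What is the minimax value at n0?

n1.1.1 (MIN): min(38, -56, 55) = -56
n1.1.2 (MIN): min(53, -37) = -37
n1.1 (MAX): max(-56, -37) = -37
n1.2.1 (MIN): min(16, -24, -80, -11) = -80
n1.2.2 (MIN): min(3, 22, 53, -93) = -93
n1.2 (MAX): max(-80, -93) = -80
n1 (MIN): min(-37, -80) = -80
n2.1.1 (MIN): min(-38, -54, -75) = -75
n2.1.2 (MIN): min(22, -82, -34, -17) = -82
n2.1.3 (MIN): min(-98, 50) = -98
n2.1 (MAX): max(-75, -82, -98) = -75
n2.2.1 (MIN): min(-59, -1) = -59
n2.2.2 (MIN): min(-1, -8, 46) = -8
n2.2 (MAX): max(-59, -8) = -8
n2 (MIN): min(-75, -8) = -75
n0 (MAX): max(-80, -75) = -75

-75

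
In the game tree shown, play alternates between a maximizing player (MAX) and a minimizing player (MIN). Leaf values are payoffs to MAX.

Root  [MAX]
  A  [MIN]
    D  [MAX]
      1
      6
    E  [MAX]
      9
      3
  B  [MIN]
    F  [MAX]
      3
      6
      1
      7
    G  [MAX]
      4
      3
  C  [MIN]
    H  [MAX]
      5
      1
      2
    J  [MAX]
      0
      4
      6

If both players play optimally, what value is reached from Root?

6

D (MAX): max(1, 6) = 6
E (MAX): max(9, 3) = 9
A (MIN): min(6, 9) = 6
F (MAX): max(3, 6, 1, 7) = 7
G (MAX): max(4, 3) = 4
B (MIN): min(7, 4) = 4
H (MAX): max(5, 1, 2) = 5
J (MAX): max(0, 4, 6) = 6
C (MIN): min(5, 6) = 5
Root (MAX): max(6, 4, 5) = 6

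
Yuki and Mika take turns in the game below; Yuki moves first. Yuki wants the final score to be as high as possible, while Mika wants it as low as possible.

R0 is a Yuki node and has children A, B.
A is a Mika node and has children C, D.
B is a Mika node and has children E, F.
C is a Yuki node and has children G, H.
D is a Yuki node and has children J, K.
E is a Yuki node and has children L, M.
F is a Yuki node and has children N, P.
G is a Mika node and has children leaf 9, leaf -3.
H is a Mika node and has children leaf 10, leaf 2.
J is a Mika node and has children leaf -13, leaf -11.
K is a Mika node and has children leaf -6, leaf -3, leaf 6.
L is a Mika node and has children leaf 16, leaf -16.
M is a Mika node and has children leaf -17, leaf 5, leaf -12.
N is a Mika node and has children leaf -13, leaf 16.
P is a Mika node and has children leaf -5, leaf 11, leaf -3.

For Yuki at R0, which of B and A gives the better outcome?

L (Mika): min(16, -16) = -16
M (Mika): min(-17, 5, -12) = -17
E (Yuki): max(-16, -17) = -16
N (Mika): min(-13, 16) = -13
P (Mika): min(-5, 11, -3) = -5
F (Yuki): max(-13, -5) = -5
B (Mika): min(-16, -5) = -16
G (Mika): min(9, -3) = -3
H (Mika): min(10, 2) = 2
C (Yuki): max(-3, 2) = 2
J (Mika): min(-13, -11) = -13
K (Mika): min(-6, -3, 6) = -6
D (Yuki): max(-13, -6) = -6
A (Mika): min(2, -6) = -6
Yuki prefers the higher value; B=-16, A=-6. A is better since -6 > -16.

A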